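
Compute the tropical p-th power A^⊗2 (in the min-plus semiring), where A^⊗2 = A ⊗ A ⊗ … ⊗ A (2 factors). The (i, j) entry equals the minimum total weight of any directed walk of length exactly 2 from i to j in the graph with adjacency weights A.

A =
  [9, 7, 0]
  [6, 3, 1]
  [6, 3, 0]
A^⊗2 =
  [6, 3, 0]
  [7, 4, 1]
  [6, 3, 0]

Each entry (A^⊗2)_ij equals the minimum over all length-2 walks i = v_0 → v_1 → … → v_2 = j of Σ_t A[v_t][v_{t+1}]. For example, for (i, j) = (0, 2) we minimise over 3 possible intermediate vertex sequences; the minimum is 0, attained along the walk 0 → 2 → 2.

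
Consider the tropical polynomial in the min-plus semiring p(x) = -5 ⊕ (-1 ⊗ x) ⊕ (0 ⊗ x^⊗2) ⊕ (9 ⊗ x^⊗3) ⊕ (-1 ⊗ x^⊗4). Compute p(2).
p(2) = -5

A tropical monomial a ⊗ x^⊗i evaluates to a + i · x. Evaluating each term at x = 2:
  Term 0 contributes -5 + 0 · 2 = -5
  Term 1 contributes -1 + 1 · 2 = 1
  Term 2 contributes 0 + 2 · 2 = 4
  Term 3 contributes 9 + 3 · 2 = 15
  Term 4 contributes -1 + 4 · 2 = 7
p(2) = ⊕ of these = min[-5, 1, 4, 15, 7] = -5.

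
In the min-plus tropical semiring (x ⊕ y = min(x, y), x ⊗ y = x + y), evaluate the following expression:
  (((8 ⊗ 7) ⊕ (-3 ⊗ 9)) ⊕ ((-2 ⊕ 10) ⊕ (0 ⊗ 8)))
(((8 ⊗ 7) ⊕ (-3 ⊗ 9)) ⊕ ((-2 ⊕ 10) ⊕ (0 ⊗ 8))) = -2

Expand innermost to outermost. Recall ⊕ takes the minimum of its arguments and ⊗ takes their sum. Working out the expression (((8 ⊗ 7) ⊕ (-3 ⊗ 9)) ⊕ ((-2 ⊕ 10) ⊕ (0 ⊗ 8))) gives -2.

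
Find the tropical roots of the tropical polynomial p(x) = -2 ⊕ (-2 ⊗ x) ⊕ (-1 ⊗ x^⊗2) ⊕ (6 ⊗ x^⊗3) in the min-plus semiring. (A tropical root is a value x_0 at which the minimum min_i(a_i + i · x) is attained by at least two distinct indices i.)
Roots: {-7, -1, 0}

Each tropical root is a break point of the lower envelope of the lines y = a_i + i · x (there are 4 lines, with slopes 0, 1, ..., 3). Only the lines that attain the minimum somewhere contribute to roots; other lines are dominated. Here the surviving (envelope) indices are i = 3, i = 2, i = 1, i = 0.
Intersections between consecutive envelope lines give the roots: for adjacent envelope indices i < j the intersection is x = (a_i − a_j) / (j − i). Reading off the sorted break points: {-7, -1, 0}.
Verification: at each break x_0, at least two indices attain the minimum of min_i(a_i + i · x_0).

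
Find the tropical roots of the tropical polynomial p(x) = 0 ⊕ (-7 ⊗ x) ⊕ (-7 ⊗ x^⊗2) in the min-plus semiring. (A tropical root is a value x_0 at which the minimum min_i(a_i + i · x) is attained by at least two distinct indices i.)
Roots: {0, 7}

Each tropical root is a break point of the lower envelope of the lines y = a_i + i · x (there are 3 lines, with slopes 0, 1, ..., 2). Only the lines that attain the minimum somewhere contribute to roots; other lines are dominated. Here the surviving (envelope) indices are i = 2, i = 1, i = 0.
Intersections between consecutive envelope lines give the roots: for adjacent envelope indices i < j the intersection is x = (a_i − a_j) / (j − i). Reading off the sorted break points: {0, 7}.
Verification: at each break x_0, at least two indices attain the minimum of min_i(a_i + i · x_0).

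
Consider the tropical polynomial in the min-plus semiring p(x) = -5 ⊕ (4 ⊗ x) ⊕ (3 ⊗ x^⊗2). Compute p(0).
p(0) = -5

A tropical monomial a ⊗ x^⊗i evaluates to a + i · x. Evaluating each term at x = 0:
  Term 0 contributes -5 + 0 · 0 = -5
  Term 1 contributes 4 + 1 · 0 = 4
  Term 2 contributes 3 + 2 · 0 = 3
p(0) = ⊕ of these = min[-5, 4, 3] = -5.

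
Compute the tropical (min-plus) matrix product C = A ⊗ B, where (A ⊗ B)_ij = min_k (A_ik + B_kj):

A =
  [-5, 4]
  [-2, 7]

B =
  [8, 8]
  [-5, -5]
A ⊗ B =
  [-1, -1]
  [2, 2]

Apply the min-plus product entry-by-entry:
  C[0][0] = min over k of (A[0][0] + B[0][0] = -5 + 8 = 3, A[0][1] + B[1][0] = 4 + -5 = -1) = -1 (attained at k = 1)
  C[0][1] = min over k of (A[0][0] + B[0][1] = -5 + 8 = 3, A[0][1] + B[1][1] = 4 + -5 = -1) = -1 (attained at k = 1)
  C[1][0] = min over k of (A[1][0] + B[0][0] = -2 + 8 = 6, A[1][1] + B[1][0] = 7 + -5 = 2) = 2 (attained at k = 1)
  C[1][1] = min over k of (A[1][0] + B[0][1] = -2 + 8 = 6, A[1][1] + B[1][1] = 7 + -5 = 2) = 2 (attained at k = 1)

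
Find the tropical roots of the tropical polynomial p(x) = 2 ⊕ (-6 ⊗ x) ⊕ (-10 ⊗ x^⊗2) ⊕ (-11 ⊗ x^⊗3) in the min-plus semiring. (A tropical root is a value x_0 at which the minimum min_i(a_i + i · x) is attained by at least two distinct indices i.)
Roots: {1, 4, 8}

Each tropical root is a break point of the lower envelope of the lines y = a_i + i · x (there are 4 lines, with slopes 0, 1, ..., 3). Only the lines that attain the minimum somewhere contribute to roots; other lines are dominated. Here the surviving (envelope) indices are i = 3, i = 2, i = 1, i = 0.
Intersections between consecutive envelope lines give the roots: for adjacent envelope indices i < j the intersection is x = (a_i − a_j) / (j − i). Reading off the sorted break points: {1, 4, 8}.
Verification: at each break x_0, at least two indices attain the minimum of min_i(a_i + i · x_0).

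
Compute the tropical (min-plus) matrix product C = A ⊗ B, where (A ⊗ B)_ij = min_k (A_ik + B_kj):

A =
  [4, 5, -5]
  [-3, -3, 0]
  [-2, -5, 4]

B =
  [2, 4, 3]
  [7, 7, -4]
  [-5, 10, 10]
A ⊗ B =
  [-10, 5, 1]
  [-5, 1, -7]
  [-1, 2, -9]

Apply the min-plus product entry-by-entry:
  C[0][0] = min over k of (A[0][0] + B[0][0] = 4 + 2 = 6, A[0][1] + B[1][0] = 5 + 7 = 12, A[0][2] + B[2][0] = -5 + -5 = -10) = -10 (attained at k = 2)
  C[0][1] = min over k of (A[0][0] + B[0][1] = 4 + 4 = 8, A[0][1] + B[1][1] = 5 + 7 = 12, A[0][2] + B[2][1] = -5 + 10 = 5) = 5 (attained at k = 2)
  C[0][2] = min over k of (A[0][0] + B[0][2] = 4 + 3 = 7, A[0][1] + B[1][2] = 5 + -4 = 1, A[0][2] + B[2][2] = -5 + 10 = 5) = 1 (attained at k = 1)
  C[1][0] = min over k of (A[1][0] + B[0][0] = -3 + 2 = -1, A[1][1] + B[1][0] = -3 + 7 = 4, A[1][2] + B[2][0] = 0 + -5 = -5) = -5 (attained at k = 2)
  C[1][1] = min over k of (A[1][0] + B[0][1] = -3 + 4 = 1, A[1][1] + B[1][1] = -3 + 7 = 4, A[1][2] + B[2][1] = 0 + 10 = 10) = 1 (attained at k = 0)
  C[1][2] = min over k of (A[1][0] + B[0][2] = -3 + 3 = 0, A[1][1] + B[1][2] = -3 + -4 = -7, A[1][2] + B[2][2] = 0 + 10 = 10) = -7 (attained at k = 1)
  C[2][0] = min over k of (A[2][0] + B[0][0] = -2 + 2 = 0, A[2][1] + B[1][0] = -5 + 7 = 2, A[2][2] + B[2][0] = 4 + -5 = -1) = -1 (attained at k = 2)
  C[2][1] = min over k of (A[2][0] + B[0][1] = -2 + 4 = 2, A[2][1] + B[1][1] = -5 + 7 = 2, A[2][2] + B[2][1] = 4 + 10 = 14) = 2 (attained at k = 0)
  C[2][2] = min over k of (A[2][0] + B[0][2] = -2 + 3 = 1, A[2][1] + B[1][2] = -5 + -4 = -9, A[2][2] + B[2][2] = 4 + 10 = 14) = -9 (attained at k = 1)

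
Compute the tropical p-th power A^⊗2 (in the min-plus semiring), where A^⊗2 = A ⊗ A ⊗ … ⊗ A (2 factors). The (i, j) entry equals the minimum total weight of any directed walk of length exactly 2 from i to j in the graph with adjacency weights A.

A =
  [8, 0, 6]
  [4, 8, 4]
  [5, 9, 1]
A^⊗2 =
  [4, 8, 4]
  [9, 4, 5]
  [6, 5, 2]

Each entry (A^⊗2)_ij equals the minimum over all length-2 walks i = v_0 → v_1 → … → v_2 = j of Σ_t A[v_t][v_{t+1}]. For example, for (i, j) = (0, 2) we minimise over 3 possible intermediate vertex sequences; the minimum is 4, attained along the walk 0 → 1 → 2.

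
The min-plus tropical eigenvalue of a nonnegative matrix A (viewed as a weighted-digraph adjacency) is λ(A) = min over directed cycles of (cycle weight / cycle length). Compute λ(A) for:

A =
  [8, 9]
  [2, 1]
λ(A) = 1

Enumerate directed cycles and compute their means (weight / length). Sample:
  cycle 0 → 0: weight = 8, length = 1, mean = 8/1 ≈ 8.000
  cycle 1 → 1: weight = 1, length = 1, mean = 1/1 ≈ 1.000
  cycle 0 → 1 → 0: weight = 11, length = 2, mean = 11/2 ≈ 5.500
  cycle 1 → 0 → 1: weight = 11, length = 2, mean = 11/2 ≈ 5.500
Minimum mean = 1.000, attained e.g. along the cycle 1 → 1 with weight 1 and length 1. So λ(A) = 1/1 = 1.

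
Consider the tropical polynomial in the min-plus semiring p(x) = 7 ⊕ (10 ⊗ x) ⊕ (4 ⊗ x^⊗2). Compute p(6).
p(6) = 7

A tropical monomial a ⊗ x^⊗i evaluates to a + i · x. Evaluating each term at x = 6:
  Term 0 contributes 7 + 0 · 6 = 7
  Term 1 contributes 10 + 1 · 6 = 16
  Term 2 contributes 4 + 2 · 6 = 16
p(6) = ⊕ of these = min[7, 16, 16] = 7.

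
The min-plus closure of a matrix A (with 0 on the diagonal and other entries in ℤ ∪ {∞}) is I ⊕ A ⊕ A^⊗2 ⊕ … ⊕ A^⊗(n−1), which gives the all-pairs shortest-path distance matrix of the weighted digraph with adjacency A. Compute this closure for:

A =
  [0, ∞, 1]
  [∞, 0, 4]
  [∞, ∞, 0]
Closure =
  [0, ∞, 1]
  [∞, 0, 4]
  [∞, ∞, 0]

This is the Floyd-Warshall all-pairs shortest-path computation. For each intermediate vertex k = 0, 1, …, 2, update dist[i][j] ← min(dist[i][j], dist[i][k] + dist[k][j]). The final matrix gives, for each (i, j), the minimum total weight of any directed path from i to j (possibly empty when i = j).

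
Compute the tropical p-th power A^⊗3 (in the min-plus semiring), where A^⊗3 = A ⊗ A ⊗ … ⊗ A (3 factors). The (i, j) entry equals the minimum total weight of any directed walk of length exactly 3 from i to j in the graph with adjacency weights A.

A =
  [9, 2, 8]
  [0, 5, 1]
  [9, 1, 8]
A^⊗3 =
  [7, 4, 8]
  [2, 7, 3]
  [6, 3, 7]

Each entry (A^⊗3)_ij equals the minimum over all length-3 walks i = v_0 → v_1 → … → v_3 = j of Σ_t A[v_t][v_{t+1}]. For example, for (i, j) = (0, 2) we minimise over 9 possible intermediate vertex sequences; the minimum is 8, attained along the walk 0 → 1 → 1 → 2.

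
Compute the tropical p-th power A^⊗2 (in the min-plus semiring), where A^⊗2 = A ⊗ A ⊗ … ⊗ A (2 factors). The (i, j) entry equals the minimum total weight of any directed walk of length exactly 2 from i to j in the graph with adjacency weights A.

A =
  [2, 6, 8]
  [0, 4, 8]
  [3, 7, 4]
A^⊗2 =
  [4, 8, 10]
  [2, 6, 8]
  [5, 9, 8]

Each entry (A^⊗2)_ij equals the minimum over all length-2 walks i = v_0 → v_1 → … → v_2 = j of Σ_t A[v_t][v_{t+1}]. For example, for (i, j) = (0, 2) we minimise over 3 possible intermediate vertex sequences; the minimum is 10, attained along the walk 0 → 0 → 2.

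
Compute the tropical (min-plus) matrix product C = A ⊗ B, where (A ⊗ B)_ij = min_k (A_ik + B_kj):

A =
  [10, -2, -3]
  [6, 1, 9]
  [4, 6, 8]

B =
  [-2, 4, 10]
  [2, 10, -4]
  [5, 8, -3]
A ⊗ B =
  [0, 5, -6]
  [3, 10, -3]
  [2, 8, 2]

Apply the min-plus product entry-by-entry:
  C[0][0] = min over k of (A[0][0] + B[0][0] = 10 + -2 = 8, A[0][1] + B[1][0] = -2 + 2 = 0, A[0][2] + B[2][0] = -3 + 5 = 2) = 0 (attained at k = 1)
  C[0][1] = min over k of (A[0][0] + B[0][1] = 10 + 4 = 14, A[0][1] + B[1][1] = -2 + 10 = 8, A[0][2] + B[2][1] = -3 + 8 = 5) = 5 (attained at k = 2)
  C[0][2] = min over k of (A[0][0] + B[0][2] = 10 + 10 = 20, A[0][1] + B[1][2] = -2 + -4 = -6, A[0][2] + B[2][2] = -3 + -3 = -6) = -6 (attained at k = 1)
  C[1][0] = min over k of (A[1][0] + B[0][0] = 6 + -2 = 4, A[1][1] + B[1][0] = 1 + 2 = 3, A[1][2] + B[2][0] = 9 + 5 = 14) = 3 (attained at k = 1)
  C[1][1] = min over k of (A[1][0] + B[0][1] = 6 + 4 = 10, A[1][1] + B[1][1] = 1 + 10 = 11, A[1][2] + B[2][1] = 9 + 8 = 17) = 10 (attained at k = 0)
  C[1][2] = min over k of (A[1][0] + B[0][2] = 6 + 10 = 16, A[1][1] + B[1][2] = 1 + -4 = -3, A[1][2] + B[2][2] = 9 + -3 = 6) = -3 (attained at k = 1)
  C[2][0] = min over k of (A[2][0] + B[0][0] = 4 + -2 = 2, A[2][1] + B[1][0] = 6 + 2 = 8, A[2][2] + B[2][0] = 8 + 5 = 13) = 2 (attained at k = 0)
  C[2][1] = min over k of (A[2][0] + B[0][1] = 4 + 4 = 8, A[2][1] + B[1][1] = 6 + 10 = 16, A[2][2] + B[2][1] = 8 + 8 = 16) = 8 (attained at k = 0)
  C[2][2] = min over k of (A[2][0] + B[0][2] = 4 + 10 = 14, A[2][1] + B[1][2] = 6 + -4 = 2, A[2][2] + B[2][2] = 8 + -3 = 5) = 2 (attained at k = 1)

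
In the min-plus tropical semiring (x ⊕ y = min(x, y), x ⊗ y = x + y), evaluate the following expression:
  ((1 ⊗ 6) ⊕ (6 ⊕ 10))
((1 ⊗ 6) ⊕ (6 ⊕ 10)) = 6

Expand innermost to outermost. Recall ⊕ takes the minimum of its arguments and ⊗ takes their sum. Working out the expression ((1 ⊗ 6) ⊕ (6 ⊕ 10)) gives 6.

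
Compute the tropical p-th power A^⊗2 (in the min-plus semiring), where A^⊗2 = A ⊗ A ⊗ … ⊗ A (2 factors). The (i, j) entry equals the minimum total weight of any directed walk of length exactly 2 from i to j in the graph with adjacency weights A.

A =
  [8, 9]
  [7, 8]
A^⊗2 =
  [16, 17]
  [15, 16]

Each entry (A^⊗2)_ij equals the minimum over all length-2 walks i = v_0 → v_1 → … → v_2 = j of Σ_t A[v_t][v_{t+1}]. For example, for (i, j) = (0, 1) we minimise over 2 possible intermediate vertex sequences; the minimum is 17, attained along the walk 0 → 0 → 1.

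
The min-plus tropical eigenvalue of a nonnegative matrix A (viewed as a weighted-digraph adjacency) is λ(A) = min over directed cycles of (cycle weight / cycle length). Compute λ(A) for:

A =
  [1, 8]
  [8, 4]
λ(A) = 1

Enumerate directed cycles and compute their means (weight / length). Sample:
  cycle 0 → 0: weight = 1, length = 1, mean = 1/1 ≈ 1.000
  cycle 1 → 1: weight = 4, length = 1, mean = 4/1 ≈ 4.000
  cycle 0 → 1 → 0: weight = 16, length = 2, mean = 16/2 ≈ 8.000
  cycle 1 → 0 → 1: weight = 16, length = 2, mean = 16/2 ≈ 8.000
Minimum mean = 1.000, attained e.g. along the cycle 0 → 0 with weight 1 and length 1. So λ(A) = 1/1 = 1.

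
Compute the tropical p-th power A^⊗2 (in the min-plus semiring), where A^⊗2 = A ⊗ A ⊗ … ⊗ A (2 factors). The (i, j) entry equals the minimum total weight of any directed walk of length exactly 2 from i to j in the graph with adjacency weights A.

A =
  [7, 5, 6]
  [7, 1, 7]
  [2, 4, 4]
A^⊗2 =
  [8, 6, 10]
  [8, 2, 8]
  [6, 5, 8]

Each entry (A^⊗2)_ij equals the minimum over all length-2 walks i = v_0 → v_1 → … → v_2 = j of Σ_t A[v_t][v_{t+1}]. For example, for (i, j) = (0, 2) we minimise over 3 possible intermediate vertex sequences; the minimum is 10, attained along the walk 0 → 2 → 2.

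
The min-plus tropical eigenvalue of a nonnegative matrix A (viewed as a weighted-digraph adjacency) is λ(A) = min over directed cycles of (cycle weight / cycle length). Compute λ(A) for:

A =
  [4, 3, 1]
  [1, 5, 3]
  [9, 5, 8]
λ(A) = 2

Enumerate directed cycles and compute their means (weight / length). Sample:
  cycle 0 → 0: weight = 4, length = 1, mean = 4/1 ≈ 4.000
  cycle 1 → 1: weight = 5, length = 1, mean = 5/1 ≈ 5.000
  cycle 2 → 2: weight = 8, length = 1, mean = 8/1 ≈ 8.000
  cycle 0 → 1 → 0: weight = 4, length = 2, mean = 4/2 ≈ 2.000
  cycle 0 → 2 → 0: weight = 10, length = 2, mean = 10/2 ≈ 5.000
  cycle 1 → 0 → 1: weight = 4, length = 2, mean = 4/2 ≈ 2.000
Minimum mean = 2.000, attained e.g. along the cycle 0 → 1 → 0 with weight 4 and length 2. So λ(A) = 4/2 = 2.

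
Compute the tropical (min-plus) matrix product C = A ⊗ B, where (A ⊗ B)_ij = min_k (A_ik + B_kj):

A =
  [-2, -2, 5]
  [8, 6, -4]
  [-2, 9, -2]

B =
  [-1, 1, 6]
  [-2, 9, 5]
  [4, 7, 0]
A ⊗ B =
  [-4, -1, 3]
  [0, 3, -4]
  [-3, -1, -2]

Apply the min-plus product entry-by-entry:
  C[0][0] = min over k of (A[0][0] + B[0][0] = -2 + -1 = -3, A[0][1] + B[1][0] = -2 + -2 = -4, A[0][2] + B[2][0] = 5 + 4 = 9) = -4 (attained at k = 1)
  C[0][1] = min over k of (A[0][0] + B[0][1] = -2 + 1 = -1, A[0][1] + B[1][1] = -2 + 9 = 7, A[0][2] + B[2][1] = 5 + 7 = 12) = -1 (attained at k = 0)
  C[0][2] = min over k of (A[0][0] + B[0][2] = -2 + 6 = 4, A[0][1] + B[1][2] = -2 + 5 = 3, A[0][2] + B[2][2] = 5 + 0 = 5) = 3 (attained at k = 1)
  C[1][0] = min over k of (A[1][0] + B[0][0] = 8 + -1 = 7, A[1][1] + B[1][0] = 6 + -2 = 4, A[1][2] + B[2][0] = -4 + 4 = 0) = 0 (attained at k = 2)
  C[1][1] = min over k of (A[1][0] + B[0][1] = 8 + 1 = 9, A[1][1] + B[1][1] = 6 + 9 = 15, A[1][2] + B[2][1] = -4 + 7 = 3) = 3 (attained at k = 2)
  C[1][2] = min over k of (A[1][0] + B[0][2] = 8 + 6 = 14, A[1][1] + B[1][2] = 6 + 5 = 11, A[1][2] + B[2][2] = -4 + 0 = -4) = -4 (attained at k = 2)
  C[2][0] = min over k of (A[2][0] + B[0][0] = -2 + -1 = -3, A[2][1] + B[1][0] = 9 + -2 = 7, A[2][2] + B[2][0] = -2 + 4 = 2) = -3 (attained at k = 0)
  C[2][1] = min over k of (A[2][0] + B[0][1] = -2 + 1 = -1, A[2][1] + B[1][1] = 9 + 9 = 18, A[2][2] + B[2][1] = -2 + 7 = 5) = -1 (attained at k = 0)
  C[2][2] = min over k of (A[2][0] + B[0][2] = -2 + 6 = 4, A[2][1] + B[1][2] = 9 + 5 = 14, A[2][2] + B[2][2] = -2 + 0 = -2) = -2 (attained at k = 2)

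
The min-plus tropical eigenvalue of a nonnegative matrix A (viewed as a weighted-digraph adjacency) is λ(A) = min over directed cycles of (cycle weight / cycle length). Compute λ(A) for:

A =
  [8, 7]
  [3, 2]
λ(A) = 2

Enumerate directed cycles and compute their means (weight / length). Sample:
  cycle 0 → 0: weight = 8, length = 1, mean = 8/1 ≈ 8.000
  cycle 1 → 1: weight = 2, length = 1, mean = 2/1 ≈ 2.000
  cycle 0 → 1 → 0: weight = 10, length = 2, mean = 10/2 ≈ 5.000
  cycle 1 → 0 → 1: weight = 10, length = 2, mean = 10/2 ≈ 5.000
Minimum mean = 2.000, attained e.g. along the cycle 1 → 1 with weight 2 and length 1. So λ(A) = 2/1 = 2.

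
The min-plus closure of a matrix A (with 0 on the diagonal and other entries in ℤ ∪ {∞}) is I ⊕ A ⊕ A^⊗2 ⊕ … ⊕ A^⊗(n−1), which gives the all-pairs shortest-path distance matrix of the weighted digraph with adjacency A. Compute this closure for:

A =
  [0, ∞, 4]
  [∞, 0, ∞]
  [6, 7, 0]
Closure =
  [0, 11, 4]
  [∞, 0, ∞]
  [6, 7, 0]

This is the Floyd-Warshall all-pairs shortest-path computation. For each intermediate vertex k = 0, 1, …, 2, update dist[i][j] ← min(dist[i][j], dist[i][k] + dist[k][j]). The final matrix gives, for each (i, j), the minimum total weight of any directed path from i to j (possibly empty when i = j).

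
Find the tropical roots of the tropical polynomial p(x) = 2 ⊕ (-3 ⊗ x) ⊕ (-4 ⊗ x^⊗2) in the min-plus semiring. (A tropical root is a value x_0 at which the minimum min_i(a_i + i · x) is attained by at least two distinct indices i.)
Roots: {1, 5}

Each tropical root is a break point of the lower envelope of the lines y = a_i + i · x (there are 3 lines, with slopes 0, 1, ..., 2). Only the lines that attain the minimum somewhere contribute to roots; other lines are dominated. Here the surviving (envelope) indices are i = 2, i = 1, i = 0.
Intersections between consecutive envelope lines give the roots: for adjacent envelope indices i < j the intersection is x = (a_i − a_j) / (j − i). Reading off the sorted break points: {1, 5}.
Verification: at each break x_0, at least two indices attain the minimum of min_i(a_i + i · x_0).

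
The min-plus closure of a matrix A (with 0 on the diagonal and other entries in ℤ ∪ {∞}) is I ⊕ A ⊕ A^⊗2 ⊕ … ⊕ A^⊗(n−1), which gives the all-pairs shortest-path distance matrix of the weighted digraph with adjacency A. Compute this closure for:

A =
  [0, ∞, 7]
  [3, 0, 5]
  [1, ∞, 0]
Closure =
  [0, ∞, 7]
  [3, 0, 5]
  [1, ∞, 0]

This is the Floyd-Warshall all-pairs shortest-path computation. For each intermediate vertex k = 0, 1, …, 2, update dist[i][j] ← min(dist[i][j], dist[i][k] + dist[k][j]). The final matrix gives, for each (i, j), the minimum total weight of any directed path from i to j (possibly empty when i = j).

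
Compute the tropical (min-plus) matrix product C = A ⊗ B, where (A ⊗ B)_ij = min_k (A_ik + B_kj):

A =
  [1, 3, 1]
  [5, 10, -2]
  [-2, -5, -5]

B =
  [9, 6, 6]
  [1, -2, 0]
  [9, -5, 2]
A ⊗ B =
  [4, -4, 3]
  [7, -7, 0]
  [-4, -10, -5]

Apply the min-plus product entry-by-entry:
  C[0][0] = min over k of (A[0][0] + B[0][0] = 1 + 9 = 10, A[0][1] + B[1][0] = 3 + 1 = 4, A[0][2] + B[2][0] = 1 + 9 = 10) = 4 (attained at k = 1)
  C[0][1] = min over k of (A[0][0] + B[0][1] = 1 + 6 = 7, A[0][1] + B[1][1] = 3 + -2 = 1, A[0][2] + B[2][1] = 1 + -5 = -4) = -4 (attained at k = 2)
  C[0][2] = min over k of (A[0][0] + B[0][2] = 1 + 6 = 7, A[0][1] + B[1][2] = 3 + 0 = 3, A[0][2] + B[2][2] = 1 + 2 = 3) = 3 (attained at k = 1)
  C[1][0] = min over k of (A[1][0] + B[0][0] = 5 + 9 = 14, A[1][1] + B[1][0] = 10 + 1 = 11, A[1][2] + B[2][0] = -2 + 9 = 7) = 7 (attained at k = 2)
  C[1][1] = min over k of (A[1][0] + B[0][1] = 5 + 6 = 11, A[1][1] + B[1][1] = 10 + -2 = 8, A[1][2] + B[2][1] = -2 + -5 = -7) = -7 (attained at k = 2)
  C[1][2] = min over k of (A[1][0] + B[0][2] = 5 + 6 = 11, A[1][1] + B[1][2] = 10 + 0 = 10, A[1][2] + B[2][2] = -2 + 2 = 0) = 0 (attained at k = 2)
  C[2][0] = min over k of (A[2][0] + B[0][0] = -2 + 9 = 7, A[2][1] + B[1][0] = -5 + 1 = -4, A[2][2] + B[2][0] = -5 + 9 = 4) = -4 (attained at k = 1)
  C[2][1] = min over k of (A[2][0] + B[0][1] = -2 + 6 = 4, A[2][1] + B[1][1] = -5 + -2 = -7, A[2][2] + B[2][1] = -5 + -5 = -10) = -10 (attained at k = 2)
  C[2][2] = min over k of (A[2][0] + B[0][2] = -2 + 6 = 4, A[2][1] + B[1][2] = -5 + 0 = -5, A[2][2] + B[2][2] = -5 + 2 = -3) = -5 (attained at k = 1)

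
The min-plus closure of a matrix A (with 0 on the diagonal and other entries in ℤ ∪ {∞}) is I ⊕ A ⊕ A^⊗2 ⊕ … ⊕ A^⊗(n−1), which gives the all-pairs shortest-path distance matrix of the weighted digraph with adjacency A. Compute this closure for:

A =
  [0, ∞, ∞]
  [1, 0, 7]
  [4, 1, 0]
Closure =
  [0, ∞, ∞]
  [1, 0, 7]
  [2, 1, 0]

This is the Floyd-Warshall all-pairs shortest-path computation. For each intermediate vertex k = 0, 1, …, 2, update dist[i][j] ← min(dist[i][j], dist[i][k] + dist[k][j]). The final matrix gives, for each (i, j), the minimum total weight of any directed path from i to j (possibly empty when i = j).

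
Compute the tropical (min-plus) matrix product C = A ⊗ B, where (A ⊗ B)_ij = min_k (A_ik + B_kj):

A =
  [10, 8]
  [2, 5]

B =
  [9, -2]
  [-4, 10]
A ⊗ B =
  [4, 8]
  [1, 0]

Apply the min-plus product entry-by-entry:
  C[0][0] = min over k of (A[0][0] + B[0][0] = 10 + 9 = 19, A[0][1] + B[1][0] = 8 + -4 = 4) = 4 (attained at k = 1)
  C[0][1] = min over k of (A[0][0] + B[0][1] = 10 + -2 = 8, A[0][1] + B[1][1] = 8 + 10 = 18) = 8 (attained at k = 0)
  C[1][0] = min over k of (A[1][0] + B[0][0] = 2 + 9 = 11, A[1][1] + B[1][0] = 5 + -4 = 1) = 1 (attained at k = 1)
  C[1][1] = min over k of (A[1][0] + B[0][1] = 2 + -2 = 0, A[1][1] + B[1][1] = 5 + 10 = 15) = 0 (attained at k = 0)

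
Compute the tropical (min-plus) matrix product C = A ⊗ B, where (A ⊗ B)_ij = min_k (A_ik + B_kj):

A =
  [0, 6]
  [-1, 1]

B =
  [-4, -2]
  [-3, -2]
A ⊗ B =
  [-4, -2]
  [-5, -3]

Apply the min-plus product entry-by-entry:
  C[0][0] = min over k of (A[0][0] + B[0][0] = 0 + -4 = -4, A[0][1] + B[1][0] = 6 + -3 = 3) = -4 (attained at k = 0)
  C[0][1] = min over k of (A[0][0] + B[0][1] = 0 + -2 = -2, A[0][1] + B[1][1] = 6 + -2 = 4) = -2 (attained at k = 0)
  C[1][0] = min over k of (A[1][0] + B[0][0] = -1 + -4 = -5, A[1][1] + B[1][0] = 1 + -3 = -2) = -5 (attained at k = 0)
  C[1][1] = min over k of (A[1][0] + B[0][1] = -1 + -2 = -3, A[1][1] + B[1][1] = 1 + -2 = -1) = -3 (attained at k = 0)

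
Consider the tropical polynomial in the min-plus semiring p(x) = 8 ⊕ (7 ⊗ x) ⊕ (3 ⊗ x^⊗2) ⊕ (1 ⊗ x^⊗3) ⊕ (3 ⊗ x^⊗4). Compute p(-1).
p(-1) = -2

A tropical monomial a ⊗ x^⊗i evaluates to a + i · x. Evaluating each term at x = -1:
  Term 0 contributes 8 + 0 · -1 = 8
  Term 1 contributes 7 + 1 · -1 = 6
  Term 2 contributes 3 + 2 · -1 = 1
  Term 3 contributes 1 + 3 · -1 = -2
  Term 4 contributes 3 + 4 · -1 = -1
p(-1) = ⊕ of these = min[8, 6, 1, -2, -1] = -2.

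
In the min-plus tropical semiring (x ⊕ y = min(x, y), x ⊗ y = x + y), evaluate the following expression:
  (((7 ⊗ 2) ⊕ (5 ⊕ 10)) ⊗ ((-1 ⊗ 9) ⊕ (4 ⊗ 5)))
(((7 ⊗ 2) ⊕ (5 ⊕ 10)) ⊗ ((-1 ⊗ 9) ⊕ (4 ⊗ 5))) = 13

Expand innermost to outermost. Recall ⊕ takes the minimum of its arguments and ⊗ takes their sum. Working out the expression (((7 ⊗ 2) ⊕ (5 ⊕ 10)) ⊗ ((-1 ⊗ 9) ⊕ (4 ⊗ 5))) gives 13.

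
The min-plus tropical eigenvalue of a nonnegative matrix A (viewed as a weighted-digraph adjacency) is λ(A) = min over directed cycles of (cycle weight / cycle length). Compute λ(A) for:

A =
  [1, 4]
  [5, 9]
λ(A) = 1

Enumerate directed cycles and compute their means (weight / length). Sample:
  cycle 0 → 0: weight = 1, length = 1, mean = 1/1 ≈ 1.000
  cycle 1 → 1: weight = 9, length = 1, mean = 9/1 ≈ 9.000
  cycle 0 → 1 → 0: weight = 9, length = 2, mean = 9/2 ≈ 4.500
  cycle 1 → 0 → 1: weight = 9, length = 2, mean = 9/2 ≈ 4.500
Minimum mean = 1.000, attained e.g. along the cycle 0 → 0 with weight 1 and length 1. So λ(A) = 1/1 = 1.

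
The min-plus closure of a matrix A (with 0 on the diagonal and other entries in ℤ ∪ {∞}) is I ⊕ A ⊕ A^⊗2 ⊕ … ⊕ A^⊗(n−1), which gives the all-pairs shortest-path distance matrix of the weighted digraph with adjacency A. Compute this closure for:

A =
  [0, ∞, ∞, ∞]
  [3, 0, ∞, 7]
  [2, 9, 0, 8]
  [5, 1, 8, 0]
Closure =
  [0, ∞, ∞, ∞]
  [3, 0, 15, 7]
  [2, 9, 0, 8]
  [4, 1, 8, 0]

This is the Floyd-Warshall all-pairs shortest-path computation. For each intermediate vertex k = 0, 1, …, 3, update dist[i][j] ← min(dist[i][j], dist[i][k] + dist[k][j]). The final matrix gives, for each (i, j), the minimum total weight of any directed path from i to j (possibly empty when i = j).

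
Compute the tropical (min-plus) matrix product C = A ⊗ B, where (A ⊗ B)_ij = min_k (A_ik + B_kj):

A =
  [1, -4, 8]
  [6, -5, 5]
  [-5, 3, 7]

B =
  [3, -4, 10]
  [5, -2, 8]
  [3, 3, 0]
A ⊗ B =
  [1, -6, 4]
  [0, -7, 3]
  [-2, -9, 5]

Apply the min-plus product entry-by-entry:
  C[0][0] = min over k of (A[0][0] + B[0][0] = 1 + 3 = 4, A[0][1] + B[1][0] = -4 + 5 = 1, A[0][2] + B[2][0] = 8 + 3 = 11) = 1 (attained at k = 1)
  C[0][1] = min over k of (A[0][0] + B[0][1] = 1 + -4 = -3, A[0][1] + B[1][1] = -4 + -2 = -6, A[0][2] + B[2][1] = 8 + 3 = 11) = -6 (attained at k = 1)
  C[0][2] = min over k of (A[0][0] + B[0][2] = 1 + 10 = 11, A[0][1] + B[1][2] = -4 + 8 = 4, A[0][2] + B[2][2] = 8 + 0 = 8) = 4 (attained at k = 1)
  C[1][0] = min over k of (A[1][0] + B[0][0] = 6 + 3 = 9, A[1][1] + B[1][0] = -5 + 5 = 0, A[1][2] + B[2][0] = 5 + 3 = 8) = 0 (attained at k = 1)
  C[1][1] = min over k of (A[1][0] + B[0][1] = 6 + -4 = 2, A[1][1] + B[1][1] = -5 + -2 = -7, A[1][2] + B[2][1] = 5 + 3 = 8) = -7 (attained at k = 1)
  C[1][2] = min over k of (A[1][0] + B[0][2] = 6 + 10 = 16, A[1][1] + B[1][2] = -5 + 8 = 3, A[1][2] + B[2][2] = 5 + 0 = 5) = 3 (attained at k = 1)
  C[2][0] = min over k of (A[2][0] + B[0][0] = -5 + 3 = -2, A[2][1] + B[1][0] = 3 + 5 = 8, A[2][2] + B[2][0] = 7 + 3 = 10) = -2 (attained at k = 0)
  C[2][1] = min over k of (A[2][0] + B[0][1] = -5 + -4 = -9, A[2][1] + B[1][1] = 3 + -2 = 1, A[2][2] + B[2][1] = 7 + 3 = 10) = -9 (attained at k = 0)
  C[2][2] = min over k of (A[2][0] + B[0][2] = -5 + 10 = 5, A[2][1] + B[1][2] = 3 + 8 = 11, A[2][2] + B[2][2] = 7 + 0 = 7) = 5 (attained at k = 0)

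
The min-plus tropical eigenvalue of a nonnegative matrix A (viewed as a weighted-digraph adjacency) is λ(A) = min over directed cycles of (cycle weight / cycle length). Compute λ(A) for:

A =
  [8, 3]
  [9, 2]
λ(A) = 2

Enumerate directed cycles and compute their means (weight / length). Sample:
  cycle 0 → 0: weight = 8, length = 1, mean = 8/1 ≈ 8.000
  cycle 1 → 1: weight = 2, length = 1, mean = 2/1 ≈ 2.000
  cycle 0 → 1 → 0: weight = 12, length = 2, mean = 12/2 ≈ 6.000
  cycle 1 → 0 → 1: weight = 12, length = 2, mean = 12/2 ≈ 6.000
Minimum mean = 2.000, attained e.g. along the cycle 1 → 1 with weight 2 and length 1. So λ(A) = 2/1 = 2.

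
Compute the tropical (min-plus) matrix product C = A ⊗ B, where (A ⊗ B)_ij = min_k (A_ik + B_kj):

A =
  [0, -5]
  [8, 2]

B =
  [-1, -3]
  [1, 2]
A ⊗ B =
  [-4, -3]
  [3, 4]

Apply the min-plus product entry-by-entry:
  C[0][0] = min over k of (A[0][0] + B[0][0] = 0 + -1 = -1, A[0][1] + B[1][0] = -5 + 1 = -4) = -4 (attained at k = 1)
  C[0][1] = min over k of (A[0][0] + B[0][1] = 0 + -3 = -3, A[0][1] + B[1][1] = -5 + 2 = -3) = -3 (attained at k = 0)
  C[1][0] = min over k of (A[1][0] + B[0][0] = 8 + -1 = 7, A[1][1] + B[1][0] = 2 + 1 = 3) = 3 (attained at k = 1)
  C[1][1] = min over k of (A[1][0] + B[0][1] = 8 + -3 = 5, A[1][1] + B[1][1] = 2 + 2 = 4) = 4 (attained at k = 1)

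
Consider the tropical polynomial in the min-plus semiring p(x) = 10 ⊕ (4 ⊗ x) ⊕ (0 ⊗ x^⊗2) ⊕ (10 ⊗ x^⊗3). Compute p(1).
p(1) = 2

A tropical monomial a ⊗ x^⊗i evaluates to a + i · x. Evaluating each term at x = 1:
  Term 0 contributes 10 + 0 · 1 = 10
  Term 1 contributes 4 + 1 · 1 = 5
  Term 2 contributes 0 + 2 · 1 = 2
  Term 3 contributes 10 + 3 · 1 = 13
p(1) = ⊕ of these = min[10, 5, 2, 13] = 2.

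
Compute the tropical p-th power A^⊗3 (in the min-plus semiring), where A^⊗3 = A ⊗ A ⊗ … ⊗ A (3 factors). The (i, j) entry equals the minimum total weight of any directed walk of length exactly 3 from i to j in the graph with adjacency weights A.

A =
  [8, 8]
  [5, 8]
A^⊗3 =
  [21, 21]
  [18, 21]

Each entry (A^⊗3)_ij equals the minimum over all length-3 walks i = v_0 → v_1 → … → v_3 = j of Σ_t A[v_t][v_{t+1}]. For example, for (i, j) = (0, 1) we minimise over 4 possible intermediate vertex sequences; the minimum is 21, attained along the walk 0 → 1 → 0 → 1.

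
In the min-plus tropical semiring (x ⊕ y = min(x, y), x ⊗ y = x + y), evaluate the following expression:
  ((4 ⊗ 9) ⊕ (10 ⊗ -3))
((4 ⊗ 9) ⊕ (10 ⊗ -3)) = 7

Expand innermost to outermost. Recall ⊕ takes the minimum of its arguments and ⊗ takes their sum. Working out the expression ((4 ⊗ 9) ⊕ (10 ⊗ -3)) gives 7.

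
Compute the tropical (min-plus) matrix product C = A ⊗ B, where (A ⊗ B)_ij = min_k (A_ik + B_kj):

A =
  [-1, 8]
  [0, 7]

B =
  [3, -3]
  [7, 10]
A ⊗ B =
  [2, -4]
  [3, -3]

Apply the min-plus product entry-by-entry:
  C[0][0] = min over k of (A[0][0] + B[0][0] = -1 + 3 = 2, A[0][1] + B[1][0] = 8 + 7 = 15) = 2 (attained at k = 0)
  C[0][1] = min over k of (A[0][0] + B[0][1] = -1 + -3 = -4, A[0][1] + B[1][1] = 8 + 10 = 18) = -4 (attained at k = 0)
  C[1][0] = min over k of (A[1][0] + B[0][0] = 0 + 3 = 3, A[1][1] + B[1][0] = 7 + 7 = 14) = 3 (attained at k = 0)
  C[1][1] = min over k of (A[1][0] + B[0][1] = 0 + -3 = -3, A[1][1] + B[1][1] = 7 + 10 = 17) = -3 (attained at k = 0)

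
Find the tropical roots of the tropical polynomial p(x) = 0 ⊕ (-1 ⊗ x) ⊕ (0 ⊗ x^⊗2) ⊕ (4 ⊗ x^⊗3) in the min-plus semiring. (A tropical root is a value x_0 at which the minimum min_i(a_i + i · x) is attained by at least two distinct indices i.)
Roots: {-4, -1, 1}

Each tropical root is a break point of the lower envelope of the lines y = a_i + i · x (there are 4 lines, with slopes 0, 1, ..., 3). Only the lines that attain the minimum somewhere contribute to roots; other lines are dominated. Here the surviving (envelope) indices are i = 3, i = 2, i = 1, i = 0.
Intersections between consecutive envelope lines give the roots: for adjacent envelope indices i < j the intersection is x = (a_i − a_j) / (j − i). Reading off the sorted break points: {-4, -1, 1}.
Verification: at each break x_0, at least two indices attain the minimum of min_i(a_i + i · x_0).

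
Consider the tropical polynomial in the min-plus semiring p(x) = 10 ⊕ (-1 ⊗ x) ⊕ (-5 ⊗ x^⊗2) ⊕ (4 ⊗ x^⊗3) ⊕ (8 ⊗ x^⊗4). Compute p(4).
p(4) = 3

A tropical monomial a ⊗ x^⊗i evaluates to a + i · x. Evaluating each term at x = 4:
  Term 0 contributes 10 + 0 · 4 = 10
  Term 1 contributes -1 + 1 · 4 = 3
  Term 2 contributes -5 + 2 · 4 = 3
  Term 3 contributes 4 + 3 · 4 = 16
  Term 4 contributes 8 + 4 · 4 = 24
p(4) = ⊕ of these = min[10, 3, 3, 16, 24] = 3.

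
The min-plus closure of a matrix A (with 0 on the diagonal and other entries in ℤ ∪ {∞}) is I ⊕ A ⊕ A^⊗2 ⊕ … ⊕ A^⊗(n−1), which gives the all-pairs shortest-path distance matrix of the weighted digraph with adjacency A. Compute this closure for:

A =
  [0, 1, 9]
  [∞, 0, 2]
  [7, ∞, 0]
Closure =
  [0, 1, 3]
  [9, 0, 2]
  [7, 8, 0]

This is the Floyd-Warshall all-pairs shortest-path computation. For each intermediate vertex k = 0, 1, …, 2, update dist[i][j] ← min(dist[i][j], dist[i][k] + dist[k][j]). The final matrix gives, for each (i, j), the minimum total weight of any directed path from i to j (possibly empty when i = j).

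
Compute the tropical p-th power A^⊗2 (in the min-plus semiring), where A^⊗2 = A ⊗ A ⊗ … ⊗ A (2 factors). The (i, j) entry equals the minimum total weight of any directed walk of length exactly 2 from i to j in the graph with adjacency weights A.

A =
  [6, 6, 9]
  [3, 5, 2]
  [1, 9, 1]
A^⊗2 =
  [9, 11, 8]
  [3, 9, 3]
  [2, 7, 2]

Each entry (A^⊗2)_ij equals the minimum over all length-2 walks i = v_0 → v_1 → … → v_2 = j of Σ_t A[v_t][v_{t+1}]. For example, for (i, j) = (0, 2) we minimise over 3 possible intermediate vertex sequences; the minimum is 8, attained along the walk 0 → 1 → 2.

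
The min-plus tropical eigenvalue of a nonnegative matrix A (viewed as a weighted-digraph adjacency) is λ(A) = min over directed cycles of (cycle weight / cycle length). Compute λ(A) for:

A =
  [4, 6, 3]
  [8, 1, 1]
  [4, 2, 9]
λ(A) = 1

Enumerate directed cycles and compute their means (weight / length). Sample:
  cycle 0 → 0: weight = 4, length = 1, mean = 4/1 ≈ 4.000
  cycle 1 → 1: weight = 1, length = 1, mean = 1/1 ≈ 1.000
  cycle 2 → 2: weight = 9, length = 1, mean = 9/1 ≈ 9.000
  cycle 0 → 1 → 0: weight = 14, length = 2, mean = 14/2 ≈ 7.000
  cycle 0 → 2 → 0: weight = 7, length = 2, mean = 7/2 ≈ 3.500
  cycle 1 → 0 → 1: weight = 14, length = 2, mean = 14/2 ≈ 7.000
Minimum mean = 1.000, attained e.g. along the cycle 1 → 1 with weight 1 and length 1. So λ(A) = 1/1 = 1.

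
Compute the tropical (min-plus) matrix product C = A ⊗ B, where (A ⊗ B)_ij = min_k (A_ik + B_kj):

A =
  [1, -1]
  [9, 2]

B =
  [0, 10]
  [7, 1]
A ⊗ B =
  [1, 0]
  [9, 3]

Apply the min-plus product entry-by-entry:
  C[0][0] = min over k of (A[0][0] + B[0][0] = 1 + 0 = 1, A[0][1] + B[1][0] = -1 + 7 = 6) = 1 (attained at k = 0)
  C[0][1] = min over k of (A[0][0] + B[0][1] = 1 + 10 = 11, A[0][1] + B[1][1] = -1 + 1 = 0) = 0 (attained at k = 1)
  C[1][0] = min over k of (A[1][0] + B[0][0] = 9 + 0 = 9, A[1][1] + B[1][0] = 2 + 7 = 9) = 9 (attained at k = 0)
  C[1][1] = min over k of (A[1][0] + B[0][1] = 9 + 10 = 19, A[1][1] + B[1][1] = 2 + 1 = 3) = 3 (attained at k = 1)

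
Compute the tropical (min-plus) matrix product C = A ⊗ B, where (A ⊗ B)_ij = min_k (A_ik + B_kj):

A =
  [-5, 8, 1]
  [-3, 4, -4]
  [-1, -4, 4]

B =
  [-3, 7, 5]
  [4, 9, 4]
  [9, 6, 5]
A ⊗ B =
  [-8, 2, 0]
  [-6, 2, 1]
  [-4, 5, 0]

Apply the min-plus product entry-by-entry:
  C[0][0] = min over k of (A[0][0] + B[0][0] = -5 + -3 = -8, A[0][1] + B[1][0] = 8 + 4 = 12, A[0][2] + B[2][0] = 1 + 9 = 10) = -8 (attained at k = 0)
  C[0][1] = min over k of (A[0][0] + B[0][1] = -5 + 7 = 2, A[0][1] + B[1][1] = 8 + 9 = 17, A[0][2] + B[2][1] = 1 + 6 = 7) = 2 (attained at k = 0)
  C[0][2] = min over k of (A[0][0] + B[0][2] = -5 + 5 = 0, A[0][1] + B[1][2] = 8 + 4 = 12, A[0][2] + B[2][2] = 1 + 5 = 6) = 0 (attained at k = 0)
  C[1][0] = min over k of (A[1][0] + B[0][0] = -3 + -3 = -6, A[1][1] + B[1][0] = 4 + 4 = 8, A[1][2] + B[2][0] = -4 + 9 = 5) = -6 (attained at k = 0)
  C[1][1] = min over k of (A[1][0] + B[0][1] = -3 + 7 = 4, A[1][1] + B[1][1] = 4 + 9 = 13, A[1][2] + B[2][1] = -4 + 6 = 2) = 2 (attained at k = 2)
  C[1][2] = min over k of (A[1][0] + B[0][2] = -3 + 5 = 2, A[1][1] + B[1][2] = 4 + 4 = 8, A[1][2] + B[2][2] = -4 + 5 = 1) = 1 (attained at k = 2)
  C[2][0] = min over k of (A[2][0] + B[0][0] = -1 + -3 = -4, A[2][1] + B[1][0] = -4 + 4 = 0, A[2][2] + B[2][0] = 4 + 9 = 13) = -4 (attained at k = 0)
  C[2][1] = min over k of (A[2][0] + B[0][1] = -1 + 7 = 6, A[2][1] + B[1][1] = -4 + 9 = 5, A[2][2] + B[2][1] = 4 + 6 = 10) = 5 (attained at k = 1)
  C[2][2] = min over k of (A[2][0] + B[0][2] = -1 + 5 = 4, A[2][1] + B[1][2] = -4 + 4 = 0, A[2][2] + B[2][2] = 4 + 5 = 9) = 0 (attained at k = 1)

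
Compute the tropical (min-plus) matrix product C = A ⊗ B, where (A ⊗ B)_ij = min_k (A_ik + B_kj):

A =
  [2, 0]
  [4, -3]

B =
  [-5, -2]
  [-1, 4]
A ⊗ B =
  [-3, 0]
  [-4, 1]

Apply the min-plus product entry-by-entry:
  C[0][0] = min over k of (A[0][0] + B[0][0] = 2 + -5 = -3, A[0][1] + B[1][0] = 0 + -1 = -1) = -3 (attained at k = 0)
  C[0][1] = min over k of (A[0][0] + B[0][1] = 2 + -2 = 0, A[0][1] + B[1][1] = 0 + 4 = 4) = 0 (attained at k = 0)
  C[1][0] = min over k of (A[1][0] + B[0][0] = 4 + -5 = -1, A[1][1] + B[1][0] = -3 + -1 = -4) = -4 (attained at k = 1)
  C[1][1] = min over k of (A[1][0] + B[0][1] = 4 + -2 = 2, A[1][1] + B[1][1] = -3 + 4 = 1) = 1 (attained at k = 1)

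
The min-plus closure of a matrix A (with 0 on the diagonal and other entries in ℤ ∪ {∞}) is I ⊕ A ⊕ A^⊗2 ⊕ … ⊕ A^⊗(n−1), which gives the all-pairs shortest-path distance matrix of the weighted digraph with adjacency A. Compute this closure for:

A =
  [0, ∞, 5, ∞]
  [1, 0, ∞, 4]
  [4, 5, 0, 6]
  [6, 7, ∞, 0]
Closure =
  [0, 10, 5, 11]
  [1, 0, 6, 4]
  [4, 5, 0, 6]
  [6, 7, 11, 0]

This is the Floyd-Warshall all-pairs shortest-path computation. For each intermediate vertex k = 0, 1, …, 3, update dist[i][j] ← min(dist[i][j], dist[i][k] + dist[k][j]). The final matrix gives, for each (i, j), the minimum total weight of any directed path from i to j (possibly empty when i = j).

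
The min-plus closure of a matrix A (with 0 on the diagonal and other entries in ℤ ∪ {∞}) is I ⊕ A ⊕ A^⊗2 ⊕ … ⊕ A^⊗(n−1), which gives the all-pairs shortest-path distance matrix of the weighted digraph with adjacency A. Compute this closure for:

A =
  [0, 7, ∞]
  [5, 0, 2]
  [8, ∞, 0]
Closure =
  [0, 7, 9]
  [5, 0, 2]
  [8, 15, 0]

This is the Floyd-Warshall all-pairs shortest-path computation. For each intermediate vertex k = 0, 1, …, 2, update dist[i][j] ← min(dist[i][j], dist[i][k] + dist[k][j]). The final matrix gives, for each (i, j), the minimum total weight of any directed path from i to j (possibly empty when i = j).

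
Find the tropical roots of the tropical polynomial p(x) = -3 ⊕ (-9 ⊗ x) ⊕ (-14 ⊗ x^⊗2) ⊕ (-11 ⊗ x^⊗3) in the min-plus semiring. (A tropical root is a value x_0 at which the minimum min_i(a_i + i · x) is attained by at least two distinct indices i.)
Roots: {-3, 5, 6}

Each tropical root is a break point of the lower envelope of the lines y = a_i + i · x (there are 4 lines, with slopes 0, 1, ..., 3). Only the lines that attain the minimum somewhere contribute to roots; other lines are dominated. Here the surviving (envelope) indices are i = 3, i = 2, i = 1, i = 0.
Intersections between consecutive envelope lines give the roots: for adjacent envelope indices i < j the intersection is x = (a_i − a_j) / (j − i). Reading off the sorted break points: {-3, 5, 6}.
Verification: at each break x_0, at least two indices attain the minimum of min_i(a_i + i · x_0).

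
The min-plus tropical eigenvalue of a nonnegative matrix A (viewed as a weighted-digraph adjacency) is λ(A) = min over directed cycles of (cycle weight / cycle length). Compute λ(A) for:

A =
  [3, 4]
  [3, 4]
λ(A) = 3

Enumerate directed cycles and compute their means (weight / length). Sample:
  cycle 0 → 0: weight = 3, length = 1, mean = 3/1 ≈ 3.000
  cycle 1 → 1: weight = 4, length = 1, mean = 4/1 ≈ 4.000
  cycle 0 → 1 → 0: weight = 7, length = 2, mean = 7/2 ≈ 3.500
  cycle 1 → 0 → 1: weight = 7, length = 2, mean = 7/2 ≈ 3.500
Minimum mean = 3.000, attained e.g. along the cycle 0 → 0 with weight 3 and length 1. So λ(A) = 3/1 = 3.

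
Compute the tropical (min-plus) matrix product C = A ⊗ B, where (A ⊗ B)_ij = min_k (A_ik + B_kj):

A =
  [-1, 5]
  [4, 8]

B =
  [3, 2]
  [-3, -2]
A ⊗ B =
  [2, 1]
  [5, 6]

Apply the min-plus product entry-by-entry:
  C[0][0] = min over k of (A[0][0] + B[0][0] = -1 + 3 = 2, A[0][1] + B[1][0] = 5 + -3 = 2) = 2 (attained at k = 0)
  C[0][1] = min over k of (A[0][0] + B[0][1] = -1 + 2 = 1, A[0][1] + B[1][1] = 5 + -2 = 3) = 1 (attained at k = 0)
  C[1][0] = min over k of (A[1][0] + B[0][0] = 4 + 3 = 7, A[1][1] + B[1][0] = 8 + -3 = 5) = 5 (attained at k = 1)
  C[1][1] = min over k of (A[1][0] + B[0][1] = 4 + 2 = 6, A[1][1] + B[1][1] = 8 + -2 = 6) = 6 (attained at k = 0)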